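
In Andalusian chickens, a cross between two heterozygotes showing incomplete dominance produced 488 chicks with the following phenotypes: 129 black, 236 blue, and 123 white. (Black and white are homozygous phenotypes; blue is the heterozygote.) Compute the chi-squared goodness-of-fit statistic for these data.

0.672

With incomplete dominance, a heterozygote × heterozygote cross gives a 1:2:1 phenotypic ratio.
The 1:2:1 ratio has 4 parts, so with N = 488 the expected counts are:
  black: 488 × 1/4 = 122
  blue: 488 × 2/4 = 244
  white: 488 × 1/4 = 122
χ² = Σ (O − E)² / E
  black: (129 − 122)² / 122 = 0.4016
  blue: (236 − 244)² / 244 = 0.2623
  white: (123 − 122)² / 122 = 0.0082
χ² = 0.4016 + 0.2623 + 0.0082 = 0.6721 ≈ 0.672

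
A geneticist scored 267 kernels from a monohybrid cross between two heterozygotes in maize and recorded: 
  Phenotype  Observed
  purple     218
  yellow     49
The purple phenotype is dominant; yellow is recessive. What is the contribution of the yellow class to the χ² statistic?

For a monohybrid cross between heterozygotes with complete dominance, the expected phenotypic ratio is 3:1.
Expected counts for N = 267 under a 3:1 ratio (total parts = 4):
  purple: 267 × 3/4 = 200.25
  yellow: 267 × 1/4 = 66.75
Contribution of yellow: (49 − 66.75)² / 66.75 = 4.7200

4.720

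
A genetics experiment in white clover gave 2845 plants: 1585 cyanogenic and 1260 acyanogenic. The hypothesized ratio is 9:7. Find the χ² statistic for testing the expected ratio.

Expected counts for N = 2845 under a 9:7 ratio (total parts = 16):
  cyanogenic: 2845 × 9/16 = 1600.3125
  acyanogenic: 2845 × 7/16 = 1244.6875
χ² = Σ (O − E)² / E
  cyanogenic: (1585 − 1600.3125)² / 1600.3125 = 0.1465
  acyanogenic: (1260 − 1244.6875)² / 1244.6875 = 0.1884
χ² = 0.1465 + 0.1884 = 0.3349 ≈ 0.335

0.335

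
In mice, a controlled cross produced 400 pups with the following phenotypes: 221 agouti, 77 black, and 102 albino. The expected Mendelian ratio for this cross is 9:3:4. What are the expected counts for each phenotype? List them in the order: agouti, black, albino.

225, 75, 100

The 9:3:4 ratio has 16 parts, so with N = 400 the expected counts are:
  agouti: 400 × 9/16 = 225
  black: 400 × 3/16 = 75
  albino: 400 × 4/16 = 100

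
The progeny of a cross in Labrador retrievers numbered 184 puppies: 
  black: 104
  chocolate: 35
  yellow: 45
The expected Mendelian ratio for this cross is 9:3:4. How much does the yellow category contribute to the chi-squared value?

The 9:3:4 ratio has 16 parts, so with N = 184 the expected counts are:
  black: 184 × 9/16 = 103.5
  chocolate: 184 × 3/16 = 34.5
  yellow: 184 × 4/16 = 46
Contribution of yellow: (45 − 46)² / 46 = 0.0217

0.022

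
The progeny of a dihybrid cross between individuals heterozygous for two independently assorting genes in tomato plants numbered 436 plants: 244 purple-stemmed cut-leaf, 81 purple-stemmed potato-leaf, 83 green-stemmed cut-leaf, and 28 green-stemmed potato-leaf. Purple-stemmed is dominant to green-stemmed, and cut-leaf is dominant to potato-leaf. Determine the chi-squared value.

A dihybrid F₂ with independent assortment and complete dominance at both loci gives a 9:3:3:1 phenotypic ratio.
Under the 9:3:3:1 hypothesis (Σ ratio = 16, N = 436):
  purple-stemmed cut-leaf: 436 × 9/16 = 245.25
  purple-stemmed potato-leaf: 436 × 3/16 = 81.75
  green-stemmed cut-leaf: 436 × 3/16 = 81.75
  green-stemmed potato-leaf: 436 × 1/16 = 27.25
χ² = Σ (O − E)² / E
  purple-stemmed cut-leaf: (244 − 245.25)² / 245.25 = 0.0064
  purple-stemmed potato-leaf: (81 − 81.75)² / 81.75 = 0.0069
  green-stemmed cut-leaf: (83 − 81.75)² / 81.75 = 0.0191
  green-stemmed potato-leaf: (28 − 27.25)² / 27.25 = 0.0206
χ² = 0.0064 + 0.0069 + 0.0191 + 0.0206 = 0.053

0.053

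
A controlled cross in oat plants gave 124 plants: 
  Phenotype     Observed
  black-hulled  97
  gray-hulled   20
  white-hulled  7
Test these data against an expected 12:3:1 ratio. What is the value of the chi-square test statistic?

0.699

The 12:3:1 ratio has 16 parts, so with N = 124 the expected counts are:
  black-hulled: 124 × 12/16 = 93
  gray-hulled: 124 × 3/16 = 23.25
  white-hulled: 124 × 1/16 = 7.75
χ² = Σ (O − E)² / E
  black-hulled: (97 − 93)² / 93 = 0.1720
  gray-hulled: (20 − 23.25)² / 23.25 = 0.4543
  white-hulled: (7 − 7.75)² / 7.75 = 0.0726
χ² = 0.1720 + 0.4543 + 0.0726 = 0.6989 ≈ 0.699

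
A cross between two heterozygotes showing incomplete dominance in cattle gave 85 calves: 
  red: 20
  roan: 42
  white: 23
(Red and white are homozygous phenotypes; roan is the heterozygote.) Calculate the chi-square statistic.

With incomplete dominance, a heterozygote × heterozygote cross gives a 1:2:1 phenotypic ratio.
Under the 1:2:1 hypothesis (Σ ratio = 4, N = 85):
  red: 85 × 1/4 = 21.25
  roan: 85 × 2/4 = 42.5
  white: 85 × 1/4 = 21.25
χ² = Σ (O − E)² / E
  red: (20 − 21.25)² / 21.25 = 0.0735
  roan: (42 − 42.5)² / 42.5 = 0.0059
  white: (23 − 21.25)² / 21.25 = 0.1441
χ² = 0.0735 + 0.0059 + 0.1441 = 0.2235 ≈ 0.224

0.224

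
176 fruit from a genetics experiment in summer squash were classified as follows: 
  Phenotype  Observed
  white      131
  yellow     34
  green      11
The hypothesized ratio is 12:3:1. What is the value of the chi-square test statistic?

0.038

Under the 12:3:1 hypothesis (Σ ratio = 16, N = 176):
  white: 176 × 12/16 = 132
  yellow: 176 × 3/16 = 33
  green: 176 × 1/16 = 11
χ² = Σ (O − E)² / E
  white: (131 − 132)² / 132 = 0.0076
  yellow: (34 − 33)² / 33 = 0.0303
  green: (11 − 11)² / 11 = 0.0000
χ² = 0.0076 + 0.0303 + 0.0000 = 0.0379 ≈ 0.038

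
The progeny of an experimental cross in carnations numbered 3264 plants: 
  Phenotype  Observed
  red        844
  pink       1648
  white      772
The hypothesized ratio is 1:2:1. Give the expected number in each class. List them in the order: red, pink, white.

816, 1632, 816

Expected counts for N = 3264 under a 1:2:1 ratio (total parts = 4):
  red: 3264 × 1/4 = 816
  pink: 3264 × 2/4 = 1632
  white: 3264 × 1/4 = 816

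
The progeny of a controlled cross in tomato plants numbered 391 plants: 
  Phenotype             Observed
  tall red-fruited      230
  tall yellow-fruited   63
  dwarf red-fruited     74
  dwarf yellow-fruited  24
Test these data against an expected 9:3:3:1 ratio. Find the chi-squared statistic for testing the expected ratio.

The 9:3:3:1 ratio has 16 parts, so with N = 391 the expected counts are:
  tall red-fruited: 391 × 9/16 = 219.9375
  tall yellow-fruited: 391 × 3/16 = 73.3125
  dwarf red-fruited: 391 × 3/16 = 73.3125
  dwarf yellow-fruited: 391 × 1/16 = 24.4375
χ² = Σ (O − E)² / E
  tall red-fruited: (230 − 219.9375)² / 219.9375 = 0.4604
  tall yellow-fruited: (63 − 73.3125)² / 73.3125 = 1.4506
  dwarf red-fruited: (74 − 73.3125)² / 73.3125 = 0.0064
  dwarf yellow-fruited: (24 − 24.4375)² / 24.4375 = 0.0078
χ² = 0.4604 + 1.4506 + 0.0064 + 0.0078 = 1.9252 ≈ 1.925

1.925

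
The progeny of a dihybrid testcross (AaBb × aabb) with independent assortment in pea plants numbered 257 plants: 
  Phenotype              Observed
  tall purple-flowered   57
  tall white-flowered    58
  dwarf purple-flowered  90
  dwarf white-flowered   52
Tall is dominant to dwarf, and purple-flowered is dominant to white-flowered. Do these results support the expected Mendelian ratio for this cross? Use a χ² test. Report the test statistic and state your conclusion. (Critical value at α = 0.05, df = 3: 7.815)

A dihybrid testcross with independent assortment gives a 1:1:1:1 ratio.
Total ratio parts = 4. Expected numbers out of 257:
  tall purple-flowered: 257 × 1/4 = 64.25
  tall white-flowered: 257 × 1/4 = 64.25
  dwarf purple-flowered: 257 × 1/4 = 64.25
  dwarf white-flowered: 257 × 1/4 = 64.25
χ² = Σ (O − E)² / E
  tall purple-flowered: (57 − 64.25)² / 64.25 = 0.8181
  tall white-flowered: (58 − 64.25)² / 64.25 = 0.6080
  dwarf purple-flowered: (90 − 64.25)² / 64.25 = 10.3200
  dwarf white-flowered: (52 − 64.25)² / 64.25 = 2.3356
χ² = 0.8181 + 0.6080 + 10.3200 + 2.3356 = 14.0817 ≈ 14.082
Degrees of freedom = 4 − 1 = 3; critical value at α = 0.05 is 7.815.
Since 14.082 > 7.815, we reject the null hypothesis — the data do not fit the 1:1:1:1 ratio.

14.082; not consistent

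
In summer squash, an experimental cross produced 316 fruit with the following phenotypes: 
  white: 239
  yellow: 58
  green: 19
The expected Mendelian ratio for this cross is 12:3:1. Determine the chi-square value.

0.072

Expected counts for N = 316 under a 12:3:1 ratio (total parts = 16):
  white: 316 × 12/16 = 237
  yellow: 316 × 3/16 = 59.25
  green: 316 × 1/16 = 19.75
χ² = Σ (O − E)² / E
  white: (239 − 237)² / 237 = 0.0169
  yellow: (58 − 59.25)² / 59.25 = 0.0264
  green: (19 − 19.75)² / 19.75 = 0.0285
χ² = 0.0169 + 0.0264 + 0.0285 = 0.0718 ≈ 0.072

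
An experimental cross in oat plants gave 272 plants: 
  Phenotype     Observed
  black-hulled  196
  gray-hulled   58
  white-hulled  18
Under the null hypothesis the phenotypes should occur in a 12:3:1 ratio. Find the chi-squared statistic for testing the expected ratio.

Expected counts for N = 272 under a 12:3:1 ratio (total parts = 16):
  black-hulled: 272 × 12/16 = 204
  gray-hulled: 272 × 3/16 = 51
  white-hulled: 272 × 1/16 = 17
χ² = Σ (O − E)² / E
  black-hulled: (196 − 204)² / 204 = 0.3137
  gray-hulled: (58 − 51)² / 51 = 0.9608
  white-hulled: (18 − 17)² / 17 = 0.0588
χ² = 0.3137 + 0.9608 + 0.0588 = 1.3333 ≈ 1.333

1.333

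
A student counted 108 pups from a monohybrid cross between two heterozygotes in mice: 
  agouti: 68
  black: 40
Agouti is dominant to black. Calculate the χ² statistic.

8.346

For a monohybrid cross between heterozygotes with complete dominance, the expected phenotypic ratio is 3:1.
Expected counts for N = 108 under a 3:1 ratio (total parts = 4):
  agouti: 108 × 3/4 = 81
  black: 108 × 1/4 = 27
χ² = Σ (O − E)² / E
  agouti: (68 − 81)² / 81 = 2.0864
  black: (40 − 27)² / 27 = 6.2593
χ² = 2.0864 + 6.2593 = 8.3457 ≈ 8.346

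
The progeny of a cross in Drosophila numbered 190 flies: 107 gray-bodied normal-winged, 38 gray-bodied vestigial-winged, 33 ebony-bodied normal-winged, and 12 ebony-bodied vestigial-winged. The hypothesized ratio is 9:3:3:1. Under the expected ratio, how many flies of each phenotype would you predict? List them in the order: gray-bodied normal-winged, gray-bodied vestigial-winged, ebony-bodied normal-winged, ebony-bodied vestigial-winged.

Total ratio parts = 16. Expected numbers out of 190:
  gray-bodied normal-winged: 190 × 9/16 = 106.875
  gray-bodied vestigial-winged: 190 × 3/16 = 35.625
  ebony-bodied normal-winged: 190 × 3/16 = 35.625
  ebony-bodied vestigial-winged: 190 × 1/16 = 11.875

106.875, 35.625, 35.625, 11.875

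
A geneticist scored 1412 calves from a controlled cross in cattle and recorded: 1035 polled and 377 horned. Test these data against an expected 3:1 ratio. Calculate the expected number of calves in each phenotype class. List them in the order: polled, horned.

Total ratio parts = 4. Expected numbers out of 1412:
  polled: 1412 × 3/4 = 1059
  horned: 1412 × 1/4 = 353

1059, 353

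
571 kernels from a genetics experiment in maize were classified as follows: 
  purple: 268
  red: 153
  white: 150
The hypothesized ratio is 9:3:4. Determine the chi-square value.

28.886

The 9:3:4 ratio has 16 parts, so with N = 571 the expected counts are:
  purple: 571 × 9/16 = 321.1875
  red: 571 × 3/16 = 107.0625
  white: 571 × 4/16 = 142.75
χ² = Σ (O − E)² / E
  purple: (268 − 321.1875)² / 321.1875 = 8.8077
  red: (153 − 107.0625)² / 107.0625 = 19.7105
  white: (150 − 142.75)² / 142.75 = 0.3682
χ² = 8.8077 + 19.7105 + 0.3682 = 28.8864 ≈ 28.886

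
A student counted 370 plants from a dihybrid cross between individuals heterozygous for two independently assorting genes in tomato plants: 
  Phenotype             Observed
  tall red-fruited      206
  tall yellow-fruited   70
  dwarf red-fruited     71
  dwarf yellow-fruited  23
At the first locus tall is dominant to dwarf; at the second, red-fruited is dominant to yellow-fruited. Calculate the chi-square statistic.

0.066

A dihybrid F₂ with independent assortment and complete dominance at both loci gives a 9:3:3:1 phenotypic ratio.
Expected counts for N = 370 under a 9:3:3:1 ratio (total parts = 16):
  tall red-fruited: 370 × 9/16 = 208.125
  tall yellow-fruited: 370 × 3/16 = 69.375
  dwarf red-fruited: 370 × 3/16 = 69.375
  dwarf yellow-fruited: 370 × 1/16 = 23.125
χ² = Σ (O − E)² / E
  tall red-fruited: (206 − 208.125)² / 208.125 = 0.0217
  tall yellow-fruited: (70 − 69.375)² / 69.375 = 0.0056
  dwarf red-fruited: (71 − 69.375)² / 69.375 = 0.0381
  dwarf yellow-fruited: (23 − 23.125)² / 23.125 = 0.0007
χ² = 0.0217 + 0.0056 + 0.0381 + 0.0007 = 0.0661 ≈ 0.066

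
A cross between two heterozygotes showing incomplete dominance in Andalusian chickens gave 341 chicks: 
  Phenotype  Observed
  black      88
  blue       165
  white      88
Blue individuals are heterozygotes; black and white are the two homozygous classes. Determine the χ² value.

0.355

With incomplete dominance, a heterozygote × heterozygote cross gives a 1:2:1 phenotypic ratio.
Under the 1:2:1 hypothesis (Σ ratio = 4, N = 341):
  black: 341 × 1/4 = 85.25
  blue: 341 × 2/4 = 170.5
  white: 341 × 1/4 = 85.25
χ² = Σ (O − E)² / E
  black: (88 − 85.25)² / 85.25 = 0.0887
  blue: (165 − 170.5)² / 170.5 = 0.1774
  white: (88 − 85.25)² / 85.25 = 0.0887
χ² = 0.0887 + 0.1774 + 0.0887 = 0.3548 ≈ 0.355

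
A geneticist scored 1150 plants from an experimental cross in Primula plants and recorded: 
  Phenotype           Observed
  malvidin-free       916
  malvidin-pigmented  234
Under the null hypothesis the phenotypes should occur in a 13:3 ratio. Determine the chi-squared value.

1.927

Under the 13:3 hypothesis (Σ ratio = 16, N = 1150):
  malvidin-free: 1150 × 13/16 = 934.375
  malvidin-pigmented: 1150 × 3/16 = 215.625
χ² = Σ (O − E)² / E
  malvidin-free: (916 − 934.375)² / 934.375 = 0.3614
  malvidin-pigmented: (234 − 215.625)² / 215.625 = 1.5659
χ² = 0.3614 + 1.5659 = 1.9273 ≈ 1.927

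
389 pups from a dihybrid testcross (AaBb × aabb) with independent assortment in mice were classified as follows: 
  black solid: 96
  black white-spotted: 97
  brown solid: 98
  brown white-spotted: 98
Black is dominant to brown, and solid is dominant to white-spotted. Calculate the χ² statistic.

A dihybrid testcross with independent assortment gives a 1:1:1:1 ratio.
The 1:1:1:1 ratio has 4 parts, so with N = 389 the expected counts are:
  black solid: 389 × 1/4 = 97.25
  black white-spotted: 389 × 1/4 = 97.25
  brown solid: 389 × 1/4 = 97.25
  brown white-spotted: 389 × 1/4 = 97.25
χ² = Σ (O − E)² / E
  black solid: (96 − 97.25)² / 97.25 = 0.0161
  black white-spotted: (97 − 97.25)² / 97.25 = 0.0006
  brown solid: (98 − 97.25)² / 97.25 = 0.0058
  brown white-spotted: (98 − 97.25)² / 97.25 = 0.0058
χ² = 0.0161 + 0.0006 + 0.0058 + 0.0058 = 0.0283 ≈ 0.028

0.028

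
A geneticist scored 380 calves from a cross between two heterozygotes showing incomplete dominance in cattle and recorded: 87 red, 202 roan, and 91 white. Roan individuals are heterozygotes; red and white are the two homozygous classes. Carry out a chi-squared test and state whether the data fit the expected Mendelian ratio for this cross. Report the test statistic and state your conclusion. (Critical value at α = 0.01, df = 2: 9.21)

1.600; consistent

With incomplete dominance, a heterozygote × heterozygote cross gives a 1:2:1 phenotypic ratio.
Total ratio parts = 4. Expected numbers out of 380:
  red: 380 × 1/4 = 95
  roan: 380 × 2/4 = 190
  white: 380 × 1/4 = 95
χ² = Σ (O − E)² / E
  red: (87 − 95)² / 95 = 0.6737
  roan: (202 − 190)² / 190 = 0.7579
  white: (91 − 95)² / 95 = 0.1684
χ² = 0.6737 + 0.7579 + 0.1684 = 1.600
Degrees of freedom = 3 − 1 = 2; critical value at α = 0.01 is 9.21.
Since 1.600 < 9.21, we fail to reject the null hypothesis — the data are consistent with the 1:2:1 ratio.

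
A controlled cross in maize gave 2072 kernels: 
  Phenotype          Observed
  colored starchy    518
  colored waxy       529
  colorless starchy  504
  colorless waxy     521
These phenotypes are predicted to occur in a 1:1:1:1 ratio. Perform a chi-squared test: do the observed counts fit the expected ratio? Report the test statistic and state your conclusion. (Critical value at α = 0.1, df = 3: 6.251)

Under the 1:1:1:1 hypothesis (Σ ratio = 4, N = 2072):
  colored starchy: 2072 × 1/4 = 518
  colored waxy: 2072 × 1/4 = 518
  colorless starchy: 2072 × 1/4 = 518
  colorless waxy: 2072 × 1/4 = 518
χ² = Σ (O − E)² / E
  colored starchy: (518 − 518)² / 518 = 0.0000
  colored waxy: (529 − 518)² / 518 = 0.2336
  colorless starchy: (504 − 518)² / 518 = 0.3784
  colorless waxy: (521 − 518)² / 518 = 0.0174
χ² = 0.0000 + 0.2336 + 0.3784 + 0.0174 = 0.6294 ≈ 0.629
Degrees of freedom = 4 − 1 = 3; critical value at α = 0.1 is 6.251.
Since 0.629 < 6.251, we fail to reject the null hypothesis — the data are consistent with the 1:1:1:1 ratio.

0.629; consistent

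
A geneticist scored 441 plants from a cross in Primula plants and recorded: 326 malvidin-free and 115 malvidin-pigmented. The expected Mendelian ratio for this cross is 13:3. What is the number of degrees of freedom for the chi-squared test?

A goodness-of-fit test with 2 phenotype classes has df = 2 − 1 = 1.

1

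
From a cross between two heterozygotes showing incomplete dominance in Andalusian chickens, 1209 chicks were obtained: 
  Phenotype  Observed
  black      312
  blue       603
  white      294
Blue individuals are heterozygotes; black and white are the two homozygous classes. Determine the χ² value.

With incomplete dominance, a heterozygote × heterozygote cross gives a 1:2:1 phenotypic ratio.
Total ratio parts = 4. Expected numbers out of 1209:
  black: 1209 × 1/4 = 302.25
  blue: 1209 × 2/4 = 604.5
  white: 1209 × 1/4 = 302.25
χ² = Σ (O − E)² / E
  black: (312 − 302.25)² / 302.25 = 0.3145
  blue: (603 − 604.5)² / 604.5 = 0.0037
  white: (294 − 302.25)² / 302.25 = 0.2252
χ² = 0.3145 + 0.0037 + 0.2252 = 0.5434 ≈ 0.543

0.543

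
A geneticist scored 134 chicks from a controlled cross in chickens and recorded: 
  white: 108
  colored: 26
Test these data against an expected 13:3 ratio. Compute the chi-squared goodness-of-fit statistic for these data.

The 13:3 ratio has 16 parts, so with N = 134 the expected counts are:
  white: 134 × 13/16 = 108.875
  colored: 134 × 3/16 = 25.125
χ² = Σ (O − E)² / E
  white: (108 − 108.875)² / 108.875 = 0.0070
  colored: (26 − 25.125)² / 25.125 = 0.0305
χ² = 0.0070 + 0.0305 = 0.0375 ≈ 0.038

0.038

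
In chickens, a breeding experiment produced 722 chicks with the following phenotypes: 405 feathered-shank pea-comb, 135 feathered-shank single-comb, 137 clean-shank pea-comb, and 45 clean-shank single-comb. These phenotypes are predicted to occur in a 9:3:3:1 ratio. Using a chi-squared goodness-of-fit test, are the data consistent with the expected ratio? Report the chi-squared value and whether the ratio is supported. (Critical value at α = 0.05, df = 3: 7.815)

0.024; consistent

The 9:3:3:1 ratio has 16 parts, so with N = 722 the expected counts are:
  feathered-shank pea-comb: 722 × 9/16 = 406.125
  feathered-shank single-comb: 722 × 3/16 = 135.375
  clean-shank pea-comb: 722 × 3/16 = 135.375
  clean-shank single-comb: 722 × 1/16 = 45.125
χ² = Σ (O − E)² / E
  feathered-shank pea-comb: (405 − 406.125)² / 406.125 = 0.0031
  feathered-shank single-comb: (135 − 135.375)² / 135.375 = 0.0010
  clean-shank pea-comb: (137 − 135.375)² / 135.375 = 0.0195
  clean-shank single-comb: (45 − 45.125)² / 45.125 = 0.0003
χ² = 0.0031 + 0.0010 + 0.0195 + 0.0003 = 0.0239 ≈ 0.024
Degrees of freedom = 4 − 1 = 3; critical value at α = 0.05 is 7.815.
Since 0.024 < 7.815, we fail to reject the null hypothesis — the data are consistent with the 9:3:3:1 ratio.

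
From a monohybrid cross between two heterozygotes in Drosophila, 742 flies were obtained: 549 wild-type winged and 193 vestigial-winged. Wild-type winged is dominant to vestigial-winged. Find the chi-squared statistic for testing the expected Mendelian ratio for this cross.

For a monohybrid cross between heterozygotes with complete dominance, the expected phenotypic ratio is 3:1.
Total ratio parts = 4. Expected numbers out of 742:
  wild-type winged: 742 × 3/4 = 556.5
  vestigial-winged: 742 × 1/4 = 185.5
χ² = Σ (O − E)² / E
  wild-type winged: (549 − 556.5)² / 556.5 = 0.1011
  vestigial-winged: (193 − 185.5)² / 185.5 = 0.3032
χ² = 0.1011 + 0.3032 = 0.4043 ≈ 0.404

0.404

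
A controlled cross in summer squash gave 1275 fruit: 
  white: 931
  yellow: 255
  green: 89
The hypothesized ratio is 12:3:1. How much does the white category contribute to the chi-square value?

Total ratio parts = 16. Expected numbers out of 1275:
  white: 1275 × 12/16 = 956.25
  yellow: 1275 × 3/16 = 239.0625
  green: 1275 × 1/16 = 79.6875
Contribution of white: (931 − 956.25)² / 956.25 = 0.6667

0.667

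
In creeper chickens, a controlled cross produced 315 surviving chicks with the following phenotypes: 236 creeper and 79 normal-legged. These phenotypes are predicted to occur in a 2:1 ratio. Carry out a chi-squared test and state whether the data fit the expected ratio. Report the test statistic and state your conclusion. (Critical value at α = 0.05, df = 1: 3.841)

9.657; not consistent

The 2:1 ratio has 3 parts, so with N = 315 the expected counts are:
  creeper: 315 × 2/3 = 210
  normal-legged: 315 × 1/3 = 105
χ² = Σ (O − E)² / E
  creeper: (236 − 210)² / 210 = 3.2190
  normal-legged: (79 − 105)² / 105 = 6.4381
χ² = 3.2190 + 6.4381 = 9.6571 ≈ 9.657
Degrees of freedom = 2 − 1 = 1; critical value at α = 0.05 is 3.841.
Since 9.657 > 3.841, we reject the null hypothesis — the data do not fit the 2:1 ratio.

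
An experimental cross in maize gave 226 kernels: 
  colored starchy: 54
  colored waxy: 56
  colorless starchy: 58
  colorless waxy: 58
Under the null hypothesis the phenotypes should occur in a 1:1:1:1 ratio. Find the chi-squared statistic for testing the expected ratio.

0.195

Total ratio parts = 4. Expected numbers out of 226:
  colored starchy: 226 × 1/4 = 56.5
  colored waxy: 226 × 1/4 = 56.5
  colorless starchy: 226 × 1/4 = 56.5
  colorless waxy: 226 × 1/4 = 56.5
χ² = Σ (O − E)² / E
  colored starchy: (54 − 56.5)² / 56.5 = 0.1106
  colored waxy: (56 − 56.5)² / 56.5 = 0.0044
  colorless starchy: (58 − 56.5)² / 56.5 = 0.0398
  colorless waxy: (58 − 56.5)² / 56.5 = 0.0398
χ² = 0.1106 + 0.0044 + 0.0398 + 0.0398 = 0.1946 ≈ 0.195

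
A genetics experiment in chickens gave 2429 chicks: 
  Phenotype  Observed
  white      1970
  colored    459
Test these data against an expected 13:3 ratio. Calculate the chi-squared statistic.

0.034

Total ratio parts = 16. Expected numbers out of 2429:
  white: 2429 × 13/16 = 1973.5625
  colored: 2429 × 3/16 = 455.4375
χ² = Σ (O − E)² / E
  white: (1970 − 1973.5625)² / 1973.5625 = 0.0064
  colored: (459 − 455.4375)² / 455.4375 = 0.0279
χ² = 0.0064 + 0.0279 = 0.0343 ≈ 0.034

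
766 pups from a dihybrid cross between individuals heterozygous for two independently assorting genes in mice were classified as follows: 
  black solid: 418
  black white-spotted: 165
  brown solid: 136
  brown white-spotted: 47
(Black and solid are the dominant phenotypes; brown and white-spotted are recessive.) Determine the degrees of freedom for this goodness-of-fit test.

3

A dihybrid F₂ with independent assortment and complete dominance at both loci gives a 9:3:3:1 phenotypic ratio.
A goodness-of-fit test with 4 phenotype classes has df = 4 − 1 = 3.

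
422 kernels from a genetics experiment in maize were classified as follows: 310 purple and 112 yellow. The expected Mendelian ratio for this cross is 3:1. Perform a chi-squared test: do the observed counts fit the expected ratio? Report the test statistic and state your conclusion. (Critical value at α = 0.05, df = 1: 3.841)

0.534; consistent

The 3:1 ratio has 4 parts, so with N = 422 the expected counts are:
  purple: 422 × 3/4 = 316.5
  yellow: 422 × 1/4 = 105.5
χ² = Σ (O − E)² / E
  purple: (310 − 316.5)² / 316.5 = 0.1335
  yellow: (112 − 105.5)² / 105.5 = 0.4005
χ² = 0.1335 + 0.4005 = 0.534
Degrees of freedom = 2 − 1 = 1; critical value at α = 0.05 is 3.841.
Since 0.534 < 3.841, we fail to reject the null hypothesis — the data are consistent with the 3:1 ratio.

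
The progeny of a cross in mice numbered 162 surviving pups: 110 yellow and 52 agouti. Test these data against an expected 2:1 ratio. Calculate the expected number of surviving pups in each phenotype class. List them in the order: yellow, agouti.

The 2:1 ratio has 3 parts, so with N = 162 the expected counts are:
  yellow: 162 × 2/3 = 108
  agouti: 162 × 1/3 = 54

108, 54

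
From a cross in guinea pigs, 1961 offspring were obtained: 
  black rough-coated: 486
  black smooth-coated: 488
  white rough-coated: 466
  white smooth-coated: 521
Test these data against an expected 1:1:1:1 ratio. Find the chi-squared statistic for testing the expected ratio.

3.175

Expected counts for N = 1961 under a 1:1:1:1 ratio (total parts = 4):
  black rough-coated: 1961 × 1/4 = 490.25
  black smooth-coated: 1961 × 1/4 = 490.25
  white rough-coated: 1961 × 1/4 = 490.25
  white smooth-coated: 1961 × 1/4 = 490.25
χ² = Σ (O − E)² / E
  black rough-coated: (486 − 490.25)² / 490.25 = 0.0368
  black smooth-coated: (488 − 490.25)² / 490.25 = 0.0103
  white rough-coated: (466 − 490.25)² / 490.25 = 1.1995
  white smooth-coated: (521 − 490.25)² / 490.25 = 1.9287
χ² = 0.0368 + 0.0103 + 1.1995 + 1.9287 = 3.1753 ≈ 3.175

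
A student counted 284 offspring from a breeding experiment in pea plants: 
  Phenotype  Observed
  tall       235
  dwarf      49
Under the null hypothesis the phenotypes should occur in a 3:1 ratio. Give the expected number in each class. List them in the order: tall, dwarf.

213, 71

Under the 3:1 hypothesis (Σ ratio = 4, N = 284):
  tall: 284 × 3/4 = 213
  dwarf: 284 × 1/4 = 71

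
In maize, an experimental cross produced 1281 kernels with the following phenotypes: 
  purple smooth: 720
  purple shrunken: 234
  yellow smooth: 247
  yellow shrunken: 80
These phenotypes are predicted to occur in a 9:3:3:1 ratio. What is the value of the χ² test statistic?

Total ratio parts = 16. Expected numbers out of 1281:
  purple smooth: 1281 × 9/16 = 720.5625
  purple shrunken: 1281 × 3/16 = 240.1875
  yellow smooth: 1281 × 3/16 = 240.1875
  yellow shrunken: 1281 × 1/16 = 80.0625
χ² = Σ (O − E)² / E
  purple smooth: (720 − 720.5625)² / 720.5625 = 0.0004
  purple shrunken: (234 − 240.1875)² / 240.1875 = 0.1594
  yellow smooth: (247 − 240.1875)² / 240.1875 = 0.1932
  yellow shrunken: (80 − 80.0625)² / 80.0625 = 0.0000
χ² = 0.0004 + 0.1594 + 0.1932 + 0.0000 = 0.353

0.353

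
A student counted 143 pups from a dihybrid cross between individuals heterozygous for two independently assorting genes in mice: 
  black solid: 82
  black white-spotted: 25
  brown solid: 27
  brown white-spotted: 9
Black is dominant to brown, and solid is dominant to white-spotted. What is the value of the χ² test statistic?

A dihybrid F₂ with independent assortment and complete dominance at both loci gives a 9:3:3:1 phenotypic ratio.
Expected counts for N = 143 under a 9:3:3:1 ratio (total parts = 16):
  black solid: 143 × 9/16 = 80.4375
  black white-spotted: 143 × 3/16 = 26.8125
  brown solid: 143 × 3/16 = 26.8125
  brown white-spotted: 143 × 1/16 = 8.9375
χ² = Σ (O − E)² / E
  black solid: (82 − 80.4375)² / 80.4375 = 0.0304
  black white-spotted: (25 − 26.8125)² / 26.8125 = 0.1225
  brown solid: (27 − 26.8125)² / 26.8125 = 0.0013
  brown white-spotted: (9 − 8.9375)² / 8.9375 = 0.0004
χ² = 0.0304 + 0.1225 + 0.0013 + 0.0004 = 0.1546 ≈ 0.155

0.155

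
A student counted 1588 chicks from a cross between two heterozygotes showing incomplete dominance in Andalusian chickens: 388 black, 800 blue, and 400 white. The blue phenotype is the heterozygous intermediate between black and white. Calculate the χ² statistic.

With incomplete dominance, a heterozygote × heterozygote cross gives a 1:2:1 phenotypic ratio.
Expected counts for N = 1588 under a 1:2:1 ratio (total parts = 4):
  black: 1588 × 1/4 = 397
  blue: 1588 × 2/4 = 794
  white: 1588 × 1/4 = 397
χ² = Σ (O − E)² / E
  black: (388 − 397)² / 397 = 0.2040
  blue: (800 − 794)² / 794 = 0.0453
  white: (400 − 397)² / 397 = 0.0227
χ² = 0.2040 + 0.0453 + 0.0227 = 0.272

0.272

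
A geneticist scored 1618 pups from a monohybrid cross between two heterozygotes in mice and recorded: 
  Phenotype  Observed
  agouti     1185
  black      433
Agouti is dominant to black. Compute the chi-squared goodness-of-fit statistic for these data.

For a monohybrid cross between heterozygotes with complete dominance, the expected phenotypic ratio is 3:1.
Total ratio parts = 4. Expected numbers out of 1618:
  agouti: 1618 × 3/4 = 1213.5
  black: 1618 × 1/4 = 404.5
χ² = Σ (O − E)² / E
  agouti: (1185 − 1213.5)² / 1213.5 = 0.6693
  black: (433 − 404.5)² / 404.5 = 2.0080
χ² = 0.6693 + 2.0080 = 2.6773 ≈ 2.677

2.677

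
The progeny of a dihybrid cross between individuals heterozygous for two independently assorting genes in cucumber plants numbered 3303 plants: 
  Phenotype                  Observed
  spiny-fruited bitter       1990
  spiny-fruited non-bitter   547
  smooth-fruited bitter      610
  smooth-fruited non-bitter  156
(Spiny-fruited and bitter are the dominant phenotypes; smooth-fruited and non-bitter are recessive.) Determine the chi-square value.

A dihybrid F₂ with independent assortment and complete dominance at both loci gives a 9:3:3:1 phenotypic ratio.
The 9:3:3:1 ratio has 16 parts, so with N = 3303 the expected counts are:
  spiny-fruited bitter: 3303 × 9/16 = 1857.9375
  spiny-fruited non-bitter: 3303 × 3/16 = 619.3125
  smooth-fruited bitter: 3303 × 3/16 = 619.3125
  smooth-fruited non-bitter: 3303 × 1/16 = 206.4375
χ² = Σ (O − E)² / E
  spiny-fruited bitter: (1990 − 1857.9375)² / 1857.9375 = 9.3870
  spiny-fruited non-bitter: (547 − 619.3125)² / 619.3125 = 8.4434
  smooth-fruited bitter: (610 − 619.3125)² / 619.3125 = 0.1400
  smooth-fruited non-bitter: (156 − 206.4375)² / 206.4375 = 12.3231
χ² = 9.3870 + 8.4434 + 0.1400 + 12.3231 = 30.2935 ≈ 30.294

30.294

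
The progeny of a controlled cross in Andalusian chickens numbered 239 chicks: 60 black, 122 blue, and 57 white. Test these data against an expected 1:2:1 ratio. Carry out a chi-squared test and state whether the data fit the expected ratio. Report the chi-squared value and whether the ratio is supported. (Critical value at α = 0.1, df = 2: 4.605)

0.180; consistent

Expected counts for N = 239 under a 1:2:1 ratio (total parts = 4):
  black: 239 × 1/4 = 59.75
  blue: 239 × 2/4 = 119.5
  white: 239 × 1/4 = 59.75
χ² = Σ (O − E)² / E
  black: (60 − 59.75)² / 59.75 = 0.0010
  blue: (122 − 119.5)² / 119.5 = 0.0523
  white: (57 − 59.75)² / 59.75 = 0.1266
χ² = 0.0010 + 0.0523 + 0.1266 = 0.1799 ≈ 0.180
Degrees of freedom = 3 − 1 = 2; critical value at α = 0.1 is 4.605.
Since 0.180 < 4.605, we fail to reject the null hypothesis — the data are consistent with the 1:2:1 ratio.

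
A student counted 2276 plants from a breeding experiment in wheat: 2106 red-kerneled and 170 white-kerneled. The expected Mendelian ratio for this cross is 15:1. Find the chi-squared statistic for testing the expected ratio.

Under the 15:1 hypothesis (Σ ratio = 16, N = 2276):
  red-kerneled: 2276 × 15/16 = 2133.75
  white-kerneled: 2276 × 1/16 = 142.25
χ² = Σ (O − E)² / E
  red-kerneled: (2106 − 2133.75)² / 2133.75 = 0.3609
  white-kerneled: (170 − 142.25)² / 142.25 = 5.4134
χ² = 0.3609 + 5.4134 = 5.7743 ≈ 5.774

5.774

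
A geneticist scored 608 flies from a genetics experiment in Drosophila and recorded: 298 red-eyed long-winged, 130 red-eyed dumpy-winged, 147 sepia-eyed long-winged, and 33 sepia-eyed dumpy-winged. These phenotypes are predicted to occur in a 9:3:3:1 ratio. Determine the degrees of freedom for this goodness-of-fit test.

3

A goodness-of-fit test with 4 phenotype classes has df = 4 − 1 = 3.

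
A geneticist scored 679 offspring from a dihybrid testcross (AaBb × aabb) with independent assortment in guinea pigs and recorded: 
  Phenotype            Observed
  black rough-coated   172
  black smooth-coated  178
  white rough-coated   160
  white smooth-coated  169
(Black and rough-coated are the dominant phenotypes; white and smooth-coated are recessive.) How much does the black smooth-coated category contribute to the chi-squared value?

A dihybrid testcross with independent assortment gives a 1:1:1:1 ratio.
Under the 1:1:1:1 hypothesis (Σ ratio = 4, N = 679):
  black rough-coated: 679 × 1/4 = 169.75
  black smooth-coated: 679 × 1/4 = 169.75
  white rough-coated: 679 × 1/4 = 169.75
  white smooth-coated: 679 × 1/4 = 169.75
Contribution of black smooth-coated: (178 − 169.75)² / 169.75 = 0.4010

0.401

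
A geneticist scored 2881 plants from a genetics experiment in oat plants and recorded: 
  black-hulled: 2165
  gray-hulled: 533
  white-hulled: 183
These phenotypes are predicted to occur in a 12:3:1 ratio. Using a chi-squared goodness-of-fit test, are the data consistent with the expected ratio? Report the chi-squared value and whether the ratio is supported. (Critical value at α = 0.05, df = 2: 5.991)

0.152; consistent

Total ratio parts = 16. Expected numbers out of 2881:
  black-hulled: 2881 × 12/16 = 2160.75
  gray-hulled: 2881 × 3/16 = 540.1875
  white-hulled: 2881 × 1/16 = 180.0625
χ² = Σ (O − E)² / E
  black-hulled: (2165 − 2160.75)² / 2160.75 = 0.0084
  gray-hulled: (533 − 540.1875)² / 540.1875 = 0.0956
  white-hulled: (183 − 180.0625)² / 180.0625 = 0.0479
χ² = 0.0084 + 0.0956 + 0.0479 = 0.1519 ≈ 0.152
Degrees of freedom = 3 − 1 = 2; critical value at α = 0.05 is 5.991.
Since 0.152 < 5.991, we fail to reject the null hypothesis — the data are consistent with the 12:3:1 ratio.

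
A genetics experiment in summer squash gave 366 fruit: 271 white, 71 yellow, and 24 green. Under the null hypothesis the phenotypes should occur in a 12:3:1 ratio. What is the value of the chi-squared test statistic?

0.182

Expected counts for N = 366 under a 12:3:1 ratio (total parts = 16):
  white: 366 × 12/16 = 274.5
  yellow: 366 × 3/16 = 68.625
  green: 366 × 1/16 = 22.875
χ² = Σ (O − E)² / E
  white: (271 − 274.5)² / 274.5 = 0.0446
  yellow: (71 − 68.625)² / 68.625 = 0.0822
  green: (24 − 22.875)² / 22.875 = 0.0553
χ² = 0.0446 + 0.0822 + 0.0553 = 0.1821 ≈ 0.182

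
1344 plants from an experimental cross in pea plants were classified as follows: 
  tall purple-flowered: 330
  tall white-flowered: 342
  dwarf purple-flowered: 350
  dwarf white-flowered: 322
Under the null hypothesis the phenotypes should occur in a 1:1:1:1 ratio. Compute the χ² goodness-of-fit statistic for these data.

1.381

Under the 1:1:1:1 hypothesis (Σ ratio = 4, N = 1344):
  tall purple-flowered: 1344 × 1/4 = 336
  tall white-flowered: 1344 × 1/4 = 336
  dwarf purple-flowered: 1344 × 1/4 = 336
  dwarf white-flowered: 1344 × 1/4 = 336
χ² = Σ (O − E)² / E
  tall purple-flowered: (330 − 336)² / 336 = 0.1071
  tall white-flowered: (342 − 336)² / 336 = 0.1071
  dwarf purple-flowered: (350 − 336)² / 336 = 0.5833
  dwarf white-flowered: (322 − 336)² / 336 = 0.5833
χ² = 0.1071 + 0.1071 + 0.5833 + 0.5833 = 1.3808 ≈ 1.381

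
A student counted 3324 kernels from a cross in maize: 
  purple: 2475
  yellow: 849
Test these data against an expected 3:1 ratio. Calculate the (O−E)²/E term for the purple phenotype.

0.130

Expected counts for N = 3324 under a 3:1 ratio (total parts = 4):
  purple: 3324 × 3/4 = 2493
  yellow: 3324 × 1/4 = 831
Contribution of purple: (2475 − 2493)² / 2493 = 0.1300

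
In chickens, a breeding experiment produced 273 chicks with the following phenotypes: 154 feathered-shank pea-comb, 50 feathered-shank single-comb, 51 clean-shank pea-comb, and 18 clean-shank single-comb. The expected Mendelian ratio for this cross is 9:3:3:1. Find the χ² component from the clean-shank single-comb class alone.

The 9:3:3:1 ratio has 16 parts, so with N = 273 the expected counts are:
  feathered-shank pea-comb: 273 × 9/16 = 153.5625
  feathered-shank single-comb: 273 × 3/16 = 51.1875
  clean-shank pea-comb: 273 × 3/16 = 51.1875
  clean-shank single-comb: 273 × 1/16 = 17.0625
Contribution of clean-shank single-comb: (18 − 17.0625)² / 17.0625 = 0.0515

0.052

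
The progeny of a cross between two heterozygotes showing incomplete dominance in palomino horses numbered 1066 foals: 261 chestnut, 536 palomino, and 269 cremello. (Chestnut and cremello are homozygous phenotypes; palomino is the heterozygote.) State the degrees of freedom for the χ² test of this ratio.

2

With incomplete dominance, a heterozygote × heterozygote cross gives a 1:2:1 phenotypic ratio.
A goodness-of-fit test with 3 phenotype classes has df = 3 − 1 = 2.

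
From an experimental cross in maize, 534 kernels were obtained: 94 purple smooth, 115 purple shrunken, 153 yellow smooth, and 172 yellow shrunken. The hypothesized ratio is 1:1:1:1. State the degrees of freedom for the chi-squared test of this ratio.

A goodness-of-fit test with 4 phenotype classes has df = 4 − 1 = 3.

3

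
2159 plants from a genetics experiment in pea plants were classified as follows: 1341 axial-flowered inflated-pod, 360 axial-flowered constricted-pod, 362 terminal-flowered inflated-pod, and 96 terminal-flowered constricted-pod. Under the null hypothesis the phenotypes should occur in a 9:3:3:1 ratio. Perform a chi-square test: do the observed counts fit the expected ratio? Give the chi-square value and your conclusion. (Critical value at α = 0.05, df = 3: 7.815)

The 9:3:3:1 ratio has 16 parts, so with N = 2159 the expected counts are:
  axial-flowered inflated-pod: 2159 × 9/16 = 1214.4375
  axial-flowered constricted-pod: 2159 × 3/16 = 404.8125
  terminal-flowered inflated-pod: 2159 × 3/16 = 404.8125
  terminal-flowered constricted-pod: 2159 × 1/16 = 134.9375
χ² = Σ (O − E)² / E
  axial-flowered inflated-pod: (1341 − 1214.4375)² / 1214.4375 = 13.1897
  axial-flowered constricted-pod: (360 − 404.8125)² / 404.8125 = 4.9607
  terminal-flowered inflated-pod: (362 − 404.8125)² / 404.8125 = 4.5278
  terminal-flowered constricted-pod: (96 − 134.9375)² / 134.9375 = 11.2358
χ² = 13.1897 + 4.9607 + 4.5278 + 11.2358 = 33.914
Degrees of freedom = 4 − 1 = 3; critical value at α = 0.05 is 7.815.
Since 33.914 > 7.815, we reject the null hypothesis — the data do not fit the 9:3:3:1 ratio.

33.914; not consistent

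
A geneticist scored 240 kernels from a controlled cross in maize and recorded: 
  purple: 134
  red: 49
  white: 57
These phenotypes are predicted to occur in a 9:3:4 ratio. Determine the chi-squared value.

The 9:3:4 ratio has 16 parts, so with N = 240 the expected counts are:
  purple: 240 × 9/16 = 135
  red: 240 × 3/16 = 45
  white: 240 × 4/16 = 60
χ² = Σ (O − E)² / E
  purple: (134 − 135)² / 135 = 0.0074
  red: (49 − 45)² / 45 = 0.3556
  white: (57 − 60)² / 60 = 0.1500
χ² = 0.0074 + 0.3556 + 0.1500 = 0.513

0.513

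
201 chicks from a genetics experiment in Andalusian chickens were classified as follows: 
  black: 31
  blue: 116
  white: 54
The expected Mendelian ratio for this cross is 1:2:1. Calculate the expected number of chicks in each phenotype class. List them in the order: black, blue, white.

Total ratio parts = 4. Expected numbers out of 201:
  black: 201 × 1/4 = 50.25
  blue: 201 × 2/4 = 100.5
  white: 201 × 1/4 = 50.25

50.25, 100.5, 50.25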